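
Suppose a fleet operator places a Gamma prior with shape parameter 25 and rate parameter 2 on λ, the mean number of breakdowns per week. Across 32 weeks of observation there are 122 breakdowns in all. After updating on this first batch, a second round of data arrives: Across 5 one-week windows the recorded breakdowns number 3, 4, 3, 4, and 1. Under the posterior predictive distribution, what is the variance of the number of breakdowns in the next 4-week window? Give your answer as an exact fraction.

Total count 122 over total exposure 32 weeks.
After the first batch: Gamma(25 + 122, 2 + 32) = Gamma(147, 34).
Total count: 3 + 4 + 3 + 4 + 1 = 15.
Total exposure: 5 weeks.
After the second batch: Gamma(147 + 15, 34 + 5) = Gamma(162, 39).
The posterior predictive for a window of length T is Negative Binomial with variance T·α'·(β'+T)/β'² = 4·162·43/1521 = 3096/169.

3096/169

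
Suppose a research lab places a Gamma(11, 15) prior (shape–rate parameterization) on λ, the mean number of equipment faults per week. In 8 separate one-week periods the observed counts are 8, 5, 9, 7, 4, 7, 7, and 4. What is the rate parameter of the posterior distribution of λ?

Total count: 8 + 5 + 9 + 7 + 4 + 7 + 7 + 4 = 51.
Total exposure: 8 weeks.
Posterior: α' = 11 + 51 = 62, β' = 15 + 8 = 23.

23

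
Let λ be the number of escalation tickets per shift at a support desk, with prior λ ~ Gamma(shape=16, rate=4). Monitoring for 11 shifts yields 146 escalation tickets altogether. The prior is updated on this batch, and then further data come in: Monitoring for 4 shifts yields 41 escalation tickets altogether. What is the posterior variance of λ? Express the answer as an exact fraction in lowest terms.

203/361

Total count 146 over total exposure 11 shifts.
After the first batch: Gamma(16 + 146, 4 + 11) = Gamma(162, 15).
Total count 41 over total exposure 4 shifts.
After the second batch: Gamma(162 + 41, 15 + 4) = Gamma(203, 19).
Posterior variance = α'/β'² = 203/361.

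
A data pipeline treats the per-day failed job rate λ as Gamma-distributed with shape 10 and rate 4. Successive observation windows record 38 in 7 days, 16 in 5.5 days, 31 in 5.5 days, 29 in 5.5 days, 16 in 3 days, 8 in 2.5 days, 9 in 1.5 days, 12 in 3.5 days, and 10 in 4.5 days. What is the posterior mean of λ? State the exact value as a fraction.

358/85

Total count: 38 + 16 + 31 + 29 + 16 + 8 + 9 + 12 + 10 = 169.
Total exposure: 7 + 5.5 + 5.5 + 5.5 + 3 + 2.5 + 1.5 + 3.5 + 4.5 = 38.5 days.
Gamma(α, β) with Poisson data over total exposure Σt gives posterior Gamma(α+Σx, β+Σt) = Gamma(179, 85/2).
Posterior mean = α'/β' = 179/(85/2) = 358/85.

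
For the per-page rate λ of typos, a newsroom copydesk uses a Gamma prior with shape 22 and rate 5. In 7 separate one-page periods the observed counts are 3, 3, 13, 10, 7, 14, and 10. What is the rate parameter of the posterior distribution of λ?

12

Total count: 3 + 3 + 13 + 10 + 7 + 14 + 10 = 60.
Total exposure: 7 pages.
The Gamma prior is conjugate for the Poisson rate, so λ | data ~ Gamma(22+60, 5+7) = Gamma(82, 12).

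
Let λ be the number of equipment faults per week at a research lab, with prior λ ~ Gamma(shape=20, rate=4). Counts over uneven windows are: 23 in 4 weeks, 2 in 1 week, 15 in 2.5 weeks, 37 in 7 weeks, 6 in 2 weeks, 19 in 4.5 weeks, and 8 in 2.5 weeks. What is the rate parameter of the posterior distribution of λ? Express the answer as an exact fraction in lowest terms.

55/2

Total count: 23 + 2 + 15 + 37 + 6 + 19 + 8 = 110.
Total exposure: 4 + 1 + 2.5 + 7 + 2 + 4.5 + 2.5 = 23.5 weeks.
Conjugate update: add total count to the shape and total exposure to the rate, giving Gamma(130, 55/2).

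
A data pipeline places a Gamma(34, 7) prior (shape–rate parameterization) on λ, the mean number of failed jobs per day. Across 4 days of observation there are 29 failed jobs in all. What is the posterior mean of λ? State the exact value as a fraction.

63/11

Total count 29 over total exposure 4 days.
The Gamma prior is conjugate for the Poisson rate, so λ | data ~ Gamma(34+29, 7+4) = Gamma(63, 11).
Posterior mean = α'/β' = 63/11.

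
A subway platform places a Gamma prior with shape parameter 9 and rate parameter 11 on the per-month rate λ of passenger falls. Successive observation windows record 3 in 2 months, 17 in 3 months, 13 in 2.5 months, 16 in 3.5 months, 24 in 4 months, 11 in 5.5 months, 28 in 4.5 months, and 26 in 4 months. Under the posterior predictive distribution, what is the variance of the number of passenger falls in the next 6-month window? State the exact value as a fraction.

Total count: 3 + 17 + 13 + 16 + 24 + 11 + 28 + 26 = 138.
Total exposure: 2 + 3 + 2.5 + 3.5 + 4 + 5.5 + 4.5 + 4 = 29 months.
Conjugate update: add total count to the shape and total exposure to the rate, giving Gamma(147, 40).
The posterior predictive for a window of length T is Negative Binomial with variance T·α'·(β'+T)/β'² = 6·147·46/1600 = 10143/400.

10143/400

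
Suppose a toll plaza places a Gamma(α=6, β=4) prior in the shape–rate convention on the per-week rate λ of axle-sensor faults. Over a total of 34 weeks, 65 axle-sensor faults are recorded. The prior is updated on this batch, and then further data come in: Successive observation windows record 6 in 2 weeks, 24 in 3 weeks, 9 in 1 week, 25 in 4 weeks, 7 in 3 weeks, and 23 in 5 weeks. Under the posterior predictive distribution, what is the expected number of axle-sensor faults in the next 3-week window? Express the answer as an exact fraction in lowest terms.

Total count 65 over total exposure 34 weeks.
After the first batch: Gamma(6 + 65, 4 + 34) = Gamma(71, 38).
Total count: 6 + 24 + 9 + 25 + 7 + 23 = 94.
Total exposure: 2 + 3 + 1 + 4 + 3 + 5 = 18 weeks.
After the second batch: Gamma(71 + 94, 38 + 18) = Gamma(165, 56).
Predictive mean over a 3-week window = T·E[λ|data] = 3·165/56 = 495/56.

495/56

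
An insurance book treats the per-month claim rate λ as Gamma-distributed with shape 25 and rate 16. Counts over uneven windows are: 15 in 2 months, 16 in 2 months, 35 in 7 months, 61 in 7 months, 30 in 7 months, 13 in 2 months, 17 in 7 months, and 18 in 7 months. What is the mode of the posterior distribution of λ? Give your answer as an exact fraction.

229/57

Total count: 15 + 16 + 35 + 61 + 30 + 13 + 17 + 18 = 205.
Total exposure: 2 + 2 + 7 + 7 + 7 + 2 + 7 + 7 = 41 months.
Gamma(α, β) with Poisson data over total exposure Σt gives posterior Gamma(α+Σx, β+Σt) = Gamma(230, 57).
Posterior mode = (α'−1)/β' = 229/57.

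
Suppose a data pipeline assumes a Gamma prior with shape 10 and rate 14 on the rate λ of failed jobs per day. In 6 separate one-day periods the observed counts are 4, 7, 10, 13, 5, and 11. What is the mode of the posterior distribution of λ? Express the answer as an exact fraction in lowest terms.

59/20

Total count: 4 + 7 + 10 + 13 + 5 + 11 = 50.
Total exposure: 6 days.
Posterior: α' = 10 + 50 = 60, β' = 14 + 6 = 20.
Posterior mode = (α'−1)/β' = 59/20.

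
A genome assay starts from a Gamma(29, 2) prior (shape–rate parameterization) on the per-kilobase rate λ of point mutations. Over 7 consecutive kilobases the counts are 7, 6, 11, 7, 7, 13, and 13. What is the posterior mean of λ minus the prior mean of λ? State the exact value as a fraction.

-25/6

Total count: 7 + 6 + 11 + 7 + 7 + 13 + 13 = 64.
Total exposure: 7 kilobases.
The Gamma prior is conjugate for the Poisson rate, so λ | data ~ Gamma(29+64, 2+7) = Gamma(93, 9).
Posterior mean = 93/9 = 31/3; prior mean = 29/2 = 29/2. Difference = 31/3 − 29/2 = -25/6.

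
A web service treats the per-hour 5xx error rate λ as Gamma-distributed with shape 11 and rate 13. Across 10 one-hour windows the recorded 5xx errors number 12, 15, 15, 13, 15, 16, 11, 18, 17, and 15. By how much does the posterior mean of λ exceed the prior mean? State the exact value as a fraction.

Total count: 12 + 15 + 15 + 13 + 15 + 16 + 11 + 18 + 17 + 15 = 147.
Total exposure: 10 hours.
Conjugate update: add total count to the shape and total exposure to the rate, giving Gamma(158, 23).
Posterior mean = 158/23 = 158/23; prior mean = 11/13 = 11/13. Difference = 158/23 − 11/13 = 1801/299.

1801/299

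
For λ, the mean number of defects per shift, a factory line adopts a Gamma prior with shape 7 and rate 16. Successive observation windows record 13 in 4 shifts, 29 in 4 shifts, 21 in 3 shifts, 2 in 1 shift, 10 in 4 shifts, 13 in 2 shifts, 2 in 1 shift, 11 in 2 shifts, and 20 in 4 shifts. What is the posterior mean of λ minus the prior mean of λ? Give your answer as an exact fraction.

1761/656

Total count: 13 + 29 + 21 + 2 + 10 + 13 + 2 + 11 + 20 = 121.
Total exposure: 4 + 4 + 3 + 1 + 4 + 2 + 1 + 2 + 4 = 25 shifts.
Posterior: α' = 7 + 121 = 128, β' = 16 + 25 = 41.
Posterior mean = 128/41 = 128/41; prior mean = 7/16 = 7/16. Difference = 128/41 − 7/16 = 1761/656.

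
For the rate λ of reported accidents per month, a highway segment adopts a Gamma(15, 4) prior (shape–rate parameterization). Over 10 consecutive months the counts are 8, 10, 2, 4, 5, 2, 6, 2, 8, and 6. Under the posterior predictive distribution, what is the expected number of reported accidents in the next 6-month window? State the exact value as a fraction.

Total count: 8 + 10 + 2 + 4 + 5 + 2 + 6 + 2 + 8 + 6 = 53.
Total exposure: 10 months.
Conjugate update: add total count to the shape and total exposure to the rate, giving Gamma(68, 14).
Predictive mean over a 6-month window = T·E[λ|data] = 6·68/14 = 204/7.

204/7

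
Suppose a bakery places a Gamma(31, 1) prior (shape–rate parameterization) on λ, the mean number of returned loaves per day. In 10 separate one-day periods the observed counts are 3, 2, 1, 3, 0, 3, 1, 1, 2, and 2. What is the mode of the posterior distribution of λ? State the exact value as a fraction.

Total count: 3 + 2 + 1 + 3 + 0 + 3 + 1 + 1 + 2 + 2 = 18.
Total exposure: 10 days.
Gamma(α, β) with Poisson data over total exposure Σt gives posterior Gamma(α+Σx, β+Σt) = Gamma(49, 11).
Posterior mode = (α'−1)/β' = 48/11.

48/11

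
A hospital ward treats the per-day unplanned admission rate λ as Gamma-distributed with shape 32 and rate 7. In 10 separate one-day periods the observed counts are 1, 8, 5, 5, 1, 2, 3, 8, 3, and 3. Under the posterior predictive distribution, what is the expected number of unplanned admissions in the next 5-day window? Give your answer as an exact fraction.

355/17

Total count: 1 + 8 + 5 + 5 + 1 + 2 + 3 + 8 + 3 + 3 = 39.
Total exposure: 10 days.
By Gamma–Poisson conjugacy, the posterior is Gamma(α + Σx, β + Σt) = Gamma(32 + 39, 7 + 10) = Gamma(71, 17).
Predictive mean over a 5-day window = T·E[λ|data] = 5·71/17 = 355/17.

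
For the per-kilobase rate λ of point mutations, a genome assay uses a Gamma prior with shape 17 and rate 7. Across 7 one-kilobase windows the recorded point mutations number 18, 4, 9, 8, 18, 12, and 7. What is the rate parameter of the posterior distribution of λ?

Total count: 18 + 4 + 9 + 8 + 18 + 12 + 7 = 76.
Total exposure: 7 kilobases.
Conjugate update: add total count to the shape and total exposure to the rate, giving Gamma(93, 14).

14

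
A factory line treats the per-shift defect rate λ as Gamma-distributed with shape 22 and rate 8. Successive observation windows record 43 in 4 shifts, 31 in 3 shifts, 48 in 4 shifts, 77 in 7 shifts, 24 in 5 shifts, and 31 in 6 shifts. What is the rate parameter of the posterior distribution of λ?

37

Total count: 43 + 31 + 48 + 77 + 24 + 31 = 254.
Total exposure: 4 + 3 + 4 + 7 + 5 + 6 = 29 shifts.
Gamma(α, β) with Poisson data over total exposure Σt gives posterior Gamma(α+Σx, β+Σt) = Gamma(276, 37).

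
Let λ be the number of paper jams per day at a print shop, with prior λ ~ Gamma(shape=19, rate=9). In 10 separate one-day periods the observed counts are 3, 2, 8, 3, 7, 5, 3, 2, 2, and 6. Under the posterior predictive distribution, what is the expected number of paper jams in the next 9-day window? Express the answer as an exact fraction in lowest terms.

540/19

Total count: 3 + 2 + 8 + 3 + 7 + 5 + 3 + 2 + 2 + 6 = 41.
Total exposure: 10 days.
The Gamma prior is conjugate for the Poisson rate, so λ | data ~ Gamma(19+41, 9+10) = Gamma(60, 19).
Predictive mean over a 9-day window = T·E[λ|data] = 9·60/19 = 540/19.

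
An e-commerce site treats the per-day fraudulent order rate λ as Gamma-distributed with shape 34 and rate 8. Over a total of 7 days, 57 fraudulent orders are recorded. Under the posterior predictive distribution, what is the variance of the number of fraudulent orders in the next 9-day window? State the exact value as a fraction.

2184/25

Total count 57 over total exposure 7 days.
By Gamma–Poisson conjugacy, the posterior is Gamma(α + Σx, β + Σt) = Gamma(34 + 57, 8 + 7) = Gamma(91, 15).
The posterior predictive for a window of length T is Negative Binomial with variance T·α'·(β'+T)/β'² = 9·91·24/225 = 2184/25.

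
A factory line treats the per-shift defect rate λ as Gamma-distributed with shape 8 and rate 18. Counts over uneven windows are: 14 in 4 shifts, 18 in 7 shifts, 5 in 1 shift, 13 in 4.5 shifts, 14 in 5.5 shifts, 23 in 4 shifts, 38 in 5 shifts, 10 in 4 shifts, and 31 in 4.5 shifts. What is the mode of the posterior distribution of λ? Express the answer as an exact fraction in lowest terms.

Total count: 14 + 18 + 5 + 13 + 14 + 23 + 38 + 10 + 31 = 166.
Total exposure: 4 + 7 + 1 + 4.5 + 5.5 + 4 + 5 + 4 + 4.5 = 39.5 shifts.
Gamma(α, β) with Poisson data over total exposure Σt gives posterior Gamma(α+Σx, β+Σt) = Gamma(174, 115/2).
Posterior mode = (α'−1)/β' = 173/(115/2) = 346/115.

346/115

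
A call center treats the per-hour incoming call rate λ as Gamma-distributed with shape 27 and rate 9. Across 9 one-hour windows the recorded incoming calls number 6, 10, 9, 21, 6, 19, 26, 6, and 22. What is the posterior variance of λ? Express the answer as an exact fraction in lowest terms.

Total count: 6 + 10 + 9 + 21 + 6 + 19 + 26 + 6 + 22 = 125.
Total exposure: 9 hours.
Gamma(α, β) with Poisson data over total exposure Σt gives posterior Gamma(α+Σx, β+Σt) = Gamma(152, 18).
Posterior variance = α'/β'² = 152/324 = 38/81.

38/81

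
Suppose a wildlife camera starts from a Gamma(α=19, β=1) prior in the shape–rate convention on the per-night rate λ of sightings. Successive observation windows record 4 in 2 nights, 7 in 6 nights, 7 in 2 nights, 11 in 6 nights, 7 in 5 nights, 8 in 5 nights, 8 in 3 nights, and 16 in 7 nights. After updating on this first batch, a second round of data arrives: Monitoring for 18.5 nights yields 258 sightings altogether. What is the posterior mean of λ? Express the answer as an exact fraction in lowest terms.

230/37

Total count: 4 + 7 + 7 + 11 + 7 + 8 + 8 + 16 = 68.
Total exposure: 2 + 6 + 2 + 6 + 5 + 5 + 3 + 7 = 36 nights.
After the first batch: Gamma(19 + 68, 1 + 36) = Gamma(87, 37).
Total count 258 over total exposure 18.5 nights.
After the second batch: Gamma(87 + 258, 37 + 18.5) = Gamma(345, 111/2).
Posterior mean = α'/β' = 345/(111/2) = 230/37.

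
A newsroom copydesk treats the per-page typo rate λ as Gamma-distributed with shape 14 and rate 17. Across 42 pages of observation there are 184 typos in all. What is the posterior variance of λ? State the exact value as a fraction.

198/3481

Total count 184 over total exposure 42 pages.
By Gamma–Poisson conjugacy, the posterior is Gamma(α + Σx, β + Σt) = Gamma(14 + 184, 17 + 42) = Gamma(198, 59).
Posterior variance = α'/β'² = 198/3481.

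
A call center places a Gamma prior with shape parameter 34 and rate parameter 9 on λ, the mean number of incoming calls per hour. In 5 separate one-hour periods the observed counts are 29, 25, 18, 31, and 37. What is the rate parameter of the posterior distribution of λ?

Total count: 29 + 25 + 18 + 31 + 37 = 140.
Total exposure: 5 hours.
Conjugate update: add total count to the shape and total exposure to the rate, giving Gamma(174, 14).

14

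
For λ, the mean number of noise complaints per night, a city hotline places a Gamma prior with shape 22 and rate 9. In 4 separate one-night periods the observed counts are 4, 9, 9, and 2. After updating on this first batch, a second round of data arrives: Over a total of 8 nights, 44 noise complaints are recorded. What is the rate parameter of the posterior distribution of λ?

Total count: 4 + 9 + 9 + 2 = 24.
Total exposure: 4 nights.
After the first batch: Gamma(22 + 24, 9 + 4) = Gamma(46, 13).
Total count 44 over total exposure 8 nights.
After the second batch: Gamma(46 + 44, 13 + 8) = Gamma(90, 21).

21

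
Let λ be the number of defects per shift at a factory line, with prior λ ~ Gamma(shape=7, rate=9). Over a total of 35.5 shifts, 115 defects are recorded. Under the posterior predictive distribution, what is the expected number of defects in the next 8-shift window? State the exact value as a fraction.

1952/89

Total count 115 over total exposure 35.5 shifts.
The Gamma prior is conjugate for the Poisson rate, so λ | data ~ Gamma(7+115, 9+35.5) = Gamma(122, 89/2).
Predictive mean over an 8-shift window = T·E[λ|data] = 8·122/(89/2) = 1952/89.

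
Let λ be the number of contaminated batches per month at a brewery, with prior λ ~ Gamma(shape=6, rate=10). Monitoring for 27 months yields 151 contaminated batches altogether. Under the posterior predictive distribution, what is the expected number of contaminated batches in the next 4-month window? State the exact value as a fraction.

628/37

Total count 151 over total exposure 27 months.
The Gamma prior is conjugate for the Poisson rate, so λ | data ~ Gamma(6+151, 10+27) = Gamma(157, 37).
Predictive mean over a 4-month window = T·E[λ|data] = 4·157/37 = 628/37.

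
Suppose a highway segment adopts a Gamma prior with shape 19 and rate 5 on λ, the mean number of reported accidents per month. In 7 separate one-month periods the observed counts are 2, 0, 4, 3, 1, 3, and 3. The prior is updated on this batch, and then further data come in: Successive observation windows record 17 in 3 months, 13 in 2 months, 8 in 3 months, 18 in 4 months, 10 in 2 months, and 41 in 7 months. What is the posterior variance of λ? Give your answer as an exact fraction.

142/1089

Total count: 2 + 0 + 4 + 3 + 1 + 3 + 3 = 16.
Total exposure: 7 months.
After the first batch: Gamma(19 + 16, 5 + 7) = Gamma(35, 12).
Total count: 17 + 13 + 8 + 18 + 10 + 41 = 107.
Total exposure: 3 + 2 + 3 + 4 + 2 + 7 = 21 months.
After the second batch: Gamma(35 + 107, 12 + 21) = Gamma(142, 33).
Posterior variance = α'/β'² = 142/1089.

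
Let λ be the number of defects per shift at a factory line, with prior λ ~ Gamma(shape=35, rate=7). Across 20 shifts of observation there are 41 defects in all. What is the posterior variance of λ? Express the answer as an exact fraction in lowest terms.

76/729

Total count 41 over total exposure 20 shifts.
Conjugate update: add total count to the shape and total exposure to the rate, giving Gamma(76, 27).
Posterior variance = α'/β'² = 76/729.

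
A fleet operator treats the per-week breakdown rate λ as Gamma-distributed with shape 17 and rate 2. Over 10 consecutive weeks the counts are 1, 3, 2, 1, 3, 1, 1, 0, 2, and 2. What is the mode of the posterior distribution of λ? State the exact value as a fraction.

8/3

Total count: 1 + 3 + 2 + 1 + 3 + 1 + 1 + 0 + 2 + 2 = 16.
Total exposure: 10 weeks.
Gamma(α, β) with Poisson data over total exposure Σt gives posterior Gamma(α+Σx, β+Σt) = Gamma(33, 12).
Posterior mode = (α'−1)/β' = 32/12 = 8/3.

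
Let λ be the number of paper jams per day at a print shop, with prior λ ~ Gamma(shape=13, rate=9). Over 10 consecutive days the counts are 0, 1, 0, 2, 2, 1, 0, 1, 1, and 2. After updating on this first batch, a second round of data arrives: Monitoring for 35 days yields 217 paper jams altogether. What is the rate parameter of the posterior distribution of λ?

54

Total count: 0 + 1 + 0 + 2 + 2 + 1 + 0 + 1 + 1 + 2 = 10.
Total exposure: 10 days.
After the first batch: Gamma(13 + 10, 9 + 10) = Gamma(23, 19).
Total count 217 over total exposure 35 days.
After the second batch: Gamma(23 + 217, 19 + 35) = Gamma(240, 54).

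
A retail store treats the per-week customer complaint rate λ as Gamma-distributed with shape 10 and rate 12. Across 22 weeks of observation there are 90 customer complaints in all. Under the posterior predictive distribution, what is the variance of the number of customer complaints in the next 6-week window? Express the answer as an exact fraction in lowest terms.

6000/289

Total count 90 over total exposure 22 weeks.
By Gamma–Poisson conjugacy, the posterior is Gamma(α + Σx, β + Σt) = Gamma(10 + 90, 12 + 22) = Gamma(100, 34).
The posterior predictive for a window of length T is Negative Binomial with variance T·α'·(β'+T)/β'² = 6·100·40/1156 = 6000/289.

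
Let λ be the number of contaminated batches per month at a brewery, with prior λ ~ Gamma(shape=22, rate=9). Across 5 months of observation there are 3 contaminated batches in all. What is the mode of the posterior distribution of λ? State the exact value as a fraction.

12/7

Total count 3 over total exposure 5 months.
Gamma(α, β) with Poisson data over total exposure Σt gives posterior Gamma(α+Σx, β+Σt) = Gamma(25, 14).
Posterior mode = (α'−1)/β' = 24/14 = 12/7.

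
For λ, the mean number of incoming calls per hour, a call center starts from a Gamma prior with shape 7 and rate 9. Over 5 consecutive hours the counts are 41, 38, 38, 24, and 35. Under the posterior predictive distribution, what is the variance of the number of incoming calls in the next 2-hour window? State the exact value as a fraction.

Total count: 41 + 38 + 38 + 24 + 35 = 176.
Total exposure: 5 hours.
The Gamma prior is conjugate for the Poisson rate, so λ | data ~ Gamma(7+176, 9+5) = Gamma(183, 14).
The posterior predictive for a window of length T is Negative Binomial with variance T·α'·(β'+T)/β'² = 2·183·16/196 = 1464/49.

1464/49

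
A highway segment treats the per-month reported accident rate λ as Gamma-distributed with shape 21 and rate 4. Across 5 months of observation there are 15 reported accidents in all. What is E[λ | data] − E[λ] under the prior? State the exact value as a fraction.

-5/4

Total count 15 over total exposure 5 months.
By Gamma–Poisson conjugacy, the posterior is Gamma(α + Σx, β + Σt) = Gamma(21 + 15, 4 + 5) = Gamma(36, 9).
Posterior mean = 36/9 = 4; prior mean = 21/4 = 21/4. Difference = 4 − 21/4 = -5/4.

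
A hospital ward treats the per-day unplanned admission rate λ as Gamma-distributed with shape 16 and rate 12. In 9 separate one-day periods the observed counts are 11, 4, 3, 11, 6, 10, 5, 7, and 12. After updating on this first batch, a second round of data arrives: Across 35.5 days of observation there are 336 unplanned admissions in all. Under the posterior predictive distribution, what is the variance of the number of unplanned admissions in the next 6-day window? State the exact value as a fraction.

631500/12769

Total count: 11 + 4 + 3 + 11 + 6 + 10 + 5 + 7 + 12 = 69.
Total exposure: 9 days.
After the first batch: Gamma(16 + 69, 12 + 9) = Gamma(85, 21).
Total count 336 over total exposure 35.5 days.
After the second batch: Gamma(85 + 336, 21 + 35.5) = Gamma(421, 113/2).
The posterior predictive for a window of length T is Negative Binomial with variance T·α'·(β'+T)/β'² = 6·421·(125/2)/(12769/4) = 631500/12769.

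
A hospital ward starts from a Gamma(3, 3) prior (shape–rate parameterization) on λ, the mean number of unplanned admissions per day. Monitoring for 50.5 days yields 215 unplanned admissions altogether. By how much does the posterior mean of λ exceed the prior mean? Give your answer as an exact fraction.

329/107

Total count 215 over total exposure 50.5 days.
Conjugate update: add total count to the shape and total exposure to the rate, giving Gamma(218, 107/2).
Posterior mean = 218/(107/2) = 436/107; prior mean = 3/3 = 1. Difference = 436/107 − 1 = 329/107.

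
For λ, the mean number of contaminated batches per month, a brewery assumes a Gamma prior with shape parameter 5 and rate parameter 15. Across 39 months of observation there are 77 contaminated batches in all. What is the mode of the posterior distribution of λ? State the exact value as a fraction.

3/2

Total count 77 over total exposure 39 months.
Gamma(α, β) with Poisson data over total exposure Σt gives posterior Gamma(α+Σx, β+Σt) = Gamma(82, 54).
Posterior mode = (α'−1)/β' = 81/54 = 3/2.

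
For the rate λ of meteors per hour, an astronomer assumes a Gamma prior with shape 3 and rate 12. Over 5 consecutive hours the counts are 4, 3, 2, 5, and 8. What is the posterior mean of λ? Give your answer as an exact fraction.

Total count: 4 + 3 + 2 + 5 + 8 = 22.
Total exposure: 5 hours.
Gamma(α, β) with Poisson data over total exposure Σt gives posterior Gamma(α+Σx, β+Σt) = Gamma(25, 17).
Posterior mean = α'/β' = 25/17.

25/17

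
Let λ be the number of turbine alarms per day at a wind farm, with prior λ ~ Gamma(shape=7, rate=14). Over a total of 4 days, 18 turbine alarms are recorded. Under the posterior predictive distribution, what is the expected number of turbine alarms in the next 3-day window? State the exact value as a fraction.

25/6

Total count 18 over total exposure 4 days.
Posterior: α' = 7 + 18 = 25, β' = 14 + 4 = 18.
Predictive mean over a 3-day window = T·E[λ|data] = 3·25/18 = 25/6.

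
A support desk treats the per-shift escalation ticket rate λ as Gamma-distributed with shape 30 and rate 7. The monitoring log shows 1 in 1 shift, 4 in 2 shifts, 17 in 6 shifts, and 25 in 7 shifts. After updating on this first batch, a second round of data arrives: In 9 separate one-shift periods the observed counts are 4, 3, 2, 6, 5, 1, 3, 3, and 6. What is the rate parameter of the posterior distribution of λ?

Total count: 1 + 4 + 17 + 25 = 47.
Total exposure: 1 + 2 + 6 + 7 = 16 shifts.
After the first batch: Gamma(30 + 47, 7 + 16) = Gamma(77, 23).
Total count: 4 + 3 + 2 + 6 + 5 + 1 + 3 + 3 + 6 = 33.
Total exposure: 9 shifts.
After the second batch: Gamma(77 + 33, 23 + 9) = Gamma(110, 32).

32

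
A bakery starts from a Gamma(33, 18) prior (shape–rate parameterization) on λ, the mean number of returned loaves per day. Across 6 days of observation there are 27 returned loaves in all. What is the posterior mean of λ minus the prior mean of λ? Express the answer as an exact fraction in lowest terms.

2/3

Total count 27 over total exposure 6 days.
By Gamma–Poisson conjugacy, the posterior is Gamma(α + Σx, β + Σt) = Gamma(33 + 27, 18 + 6) = Gamma(60, 24).
Posterior mean = 60/24 = 5/2; prior mean = 33/18 = 11/6. Difference = 5/2 − 11/6 = 2/3.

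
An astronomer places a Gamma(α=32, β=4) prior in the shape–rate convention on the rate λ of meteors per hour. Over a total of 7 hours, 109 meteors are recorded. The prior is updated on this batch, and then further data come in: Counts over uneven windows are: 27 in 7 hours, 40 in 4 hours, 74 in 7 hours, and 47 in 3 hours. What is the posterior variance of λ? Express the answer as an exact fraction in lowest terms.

Total count 109 over total exposure 7 hours.
After the first batch: Gamma(32 + 109, 4 + 7) = Gamma(141, 11).
Total count: 27 + 40 + 74 + 47 = 188.
Total exposure: 7 + 4 + 7 + 3 = 21 hours.
After the second batch: Gamma(141 + 188, 11 + 21) = Gamma(329, 32).
Posterior variance = α'/β'² = 329/1024.

329/1024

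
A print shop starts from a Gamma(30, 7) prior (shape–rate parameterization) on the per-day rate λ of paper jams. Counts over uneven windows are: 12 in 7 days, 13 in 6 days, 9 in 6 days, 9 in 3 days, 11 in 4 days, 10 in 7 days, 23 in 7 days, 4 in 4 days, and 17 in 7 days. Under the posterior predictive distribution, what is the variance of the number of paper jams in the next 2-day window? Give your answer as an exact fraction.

4140/841

Total count: 12 + 13 + 9 + 9 + 11 + 10 + 23 + 4 + 17 = 108.
Total exposure: 7 + 6 + 6 + 3 + 4 + 7 + 7 + 4 + 7 = 51 days.
The Gamma prior is conjugate for the Poisson rate, so λ | data ~ Gamma(30+108, 7+51) = Gamma(138, 58).
The posterior predictive for a window of length T is Negative Binomial with variance T·α'·(β'+T)/β'² = 2·138·60/3364 = 4140/841.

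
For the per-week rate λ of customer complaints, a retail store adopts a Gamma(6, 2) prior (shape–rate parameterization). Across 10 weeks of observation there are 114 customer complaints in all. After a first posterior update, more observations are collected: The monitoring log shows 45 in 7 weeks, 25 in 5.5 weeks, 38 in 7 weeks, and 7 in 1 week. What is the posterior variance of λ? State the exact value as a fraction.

188/845

Total count 114 over total exposure 10 weeks.
After the first batch: Gamma(6 + 114, 2 + 10) = Gamma(120, 12).
Total count: 45 + 25 + 38 + 7 = 115.
Total exposure: 7 + 5.5 + 7 + 1 = 20.5 weeks.
After the second batch: Gamma(120 + 115, 12 + 20.5) = Gamma(235, 65/2).
Posterior variance = α'/β'² = 235/(4225/4) = 188/845.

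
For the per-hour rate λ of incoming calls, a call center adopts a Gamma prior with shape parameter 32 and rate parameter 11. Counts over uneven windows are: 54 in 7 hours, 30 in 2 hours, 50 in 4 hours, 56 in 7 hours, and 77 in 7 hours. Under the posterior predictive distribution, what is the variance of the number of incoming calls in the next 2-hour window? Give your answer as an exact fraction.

Total count: 54 + 30 + 50 + 56 + 77 = 267.
Total exposure: 7 + 2 + 4 + 7 + 7 = 27 hours.
By Gamma–Poisson conjugacy, the posterior is Gamma(α + Σx, β + Σt) = Gamma(32 + 267, 11 + 27) = Gamma(299, 38).
The posterior predictive for a window of length T is Negative Binomial with variance T·α'·(β'+T)/β'² = 2·299·40/1444 = 5980/361.

5980/361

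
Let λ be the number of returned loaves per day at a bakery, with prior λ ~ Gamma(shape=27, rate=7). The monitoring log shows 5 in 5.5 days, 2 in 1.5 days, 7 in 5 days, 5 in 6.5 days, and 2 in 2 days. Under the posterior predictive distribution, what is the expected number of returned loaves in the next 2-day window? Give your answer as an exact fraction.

Total count: 5 + 2 + 7 + 5 + 2 = 21.
Total exposure: 5.5 + 1.5 + 5 + 6.5 + 2 = 20.5 days.
Conjugate update: add total count to the shape and total exposure to the rate, giving Gamma(48, 55/2).
Predictive mean over a 2-day window = T·E[λ|data] = 2·48/(55/2) = 192/55.

192/55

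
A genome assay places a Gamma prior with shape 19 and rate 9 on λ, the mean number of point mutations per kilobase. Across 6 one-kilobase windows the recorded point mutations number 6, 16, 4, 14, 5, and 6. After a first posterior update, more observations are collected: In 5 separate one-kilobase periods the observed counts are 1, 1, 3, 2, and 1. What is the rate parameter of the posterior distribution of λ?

Total count: 6 + 16 + 4 + 14 + 5 + 6 = 51.
Total exposure: 6 kilobases.
After the first batch: Gamma(19 + 51, 9 + 6) = Gamma(70, 15).
Total count: 1 + 1 + 3 + 2 + 1 = 8.
Total exposure: 5 kilobases.
After the second batch: Gamma(70 + 8, 15 + 5) = Gamma(78, 20).

20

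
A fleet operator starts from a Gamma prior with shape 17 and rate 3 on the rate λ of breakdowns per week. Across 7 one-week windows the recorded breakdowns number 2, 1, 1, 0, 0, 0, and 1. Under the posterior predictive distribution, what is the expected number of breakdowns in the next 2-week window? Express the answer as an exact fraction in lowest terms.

22/5

Total count: 2 + 1 + 1 + 0 + 0 + 0 + 1 = 5.
Total exposure: 7 weeks.
Posterior: α' = 17 + 5 = 22, β' = 3 + 7 = 10.
Predictive mean over a 2-week window = T·E[λ|data] = 2·22/10 = 22/5.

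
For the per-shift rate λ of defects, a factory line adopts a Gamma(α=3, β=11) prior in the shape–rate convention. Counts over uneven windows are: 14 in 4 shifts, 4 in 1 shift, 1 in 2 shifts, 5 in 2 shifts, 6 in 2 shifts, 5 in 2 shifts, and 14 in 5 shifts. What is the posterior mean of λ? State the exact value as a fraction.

Total count: 14 + 4 + 1 + 5 + 6 + 5 + 14 = 49.
Total exposure: 4 + 1 + 2 + 2 + 2 + 2 + 5 = 18 shifts.
Posterior: α' = 3 + 49 = 52, β' = 11 + 18 = 29.
Posterior mean = α'/β' = 52/29.

52/29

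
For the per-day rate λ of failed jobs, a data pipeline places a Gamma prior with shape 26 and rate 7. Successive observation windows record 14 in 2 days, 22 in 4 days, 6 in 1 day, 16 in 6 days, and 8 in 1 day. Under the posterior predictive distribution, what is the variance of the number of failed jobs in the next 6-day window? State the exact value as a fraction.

1656/49

Total count: 14 + 22 + 6 + 16 + 8 = 66.
Total exposure: 2 + 4 + 1 + 6 + 1 = 14 days.
Gamma(α, β) with Poisson data over total exposure Σt gives posterior Gamma(α+Σx, β+Σt) = Gamma(92, 21).
The posterior predictive for a window of length T is Negative Binomial with variance T·α'·(β'+T)/β'² = 6·92·27/441 = 1656/49.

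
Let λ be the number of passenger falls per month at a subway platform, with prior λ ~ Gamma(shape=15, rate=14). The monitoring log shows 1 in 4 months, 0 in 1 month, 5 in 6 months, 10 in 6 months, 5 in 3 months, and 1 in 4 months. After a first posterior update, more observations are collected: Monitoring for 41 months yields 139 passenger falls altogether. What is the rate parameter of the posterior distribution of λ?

79

Total count: 1 + 0 + 5 + 10 + 5 + 1 = 22.
Total exposure: 4 + 1 + 6 + 6 + 3 + 4 = 24 months.
After the first batch: Gamma(15 + 22, 14 + 24) = Gamma(37, 38).
Total count 139 over total exposure 41 months.
After the second batch: Gamma(37 + 139, 38 + 41) = Gamma(176, 79).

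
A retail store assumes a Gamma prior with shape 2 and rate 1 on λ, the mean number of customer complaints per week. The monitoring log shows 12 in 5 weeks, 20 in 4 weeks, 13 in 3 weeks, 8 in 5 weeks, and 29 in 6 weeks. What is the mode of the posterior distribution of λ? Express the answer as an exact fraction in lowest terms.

Total count: 12 + 20 + 13 + 8 + 29 = 82.
Total exposure: 5 + 4 + 3 + 5 + 6 = 23 weeks.
The Gamma prior is conjugate for the Poisson rate, so λ | data ~ Gamma(2+82, 1+23) = Gamma(84, 24).
Posterior mode = (α'−1)/β' = 83/24.

83/24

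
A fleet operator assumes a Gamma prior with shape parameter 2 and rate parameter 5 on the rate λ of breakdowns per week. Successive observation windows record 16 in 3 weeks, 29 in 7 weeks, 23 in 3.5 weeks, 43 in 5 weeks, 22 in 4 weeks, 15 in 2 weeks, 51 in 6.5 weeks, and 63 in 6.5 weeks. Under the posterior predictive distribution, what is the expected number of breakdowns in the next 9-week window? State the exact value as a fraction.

4752/85

Total count: 16 + 29 + 23 + 43 + 22 + 15 + 51 + 63 = 262.
Total exposure: 3 + 7 + 3.5 + 5 + 4 + 2 + 6.5 + 6.5 = 37.5 weeks.
By Gamma–Poisson conjugacy, the posterior is Gamma(α + Σx, β + Σt) = Gamma(2 + 262, 5 + 37.5) = Gamma(264, 85/2).
Predictive mean over a 9-week window = T·E[λ|data] = 9·264/(85/2) = 4752/85.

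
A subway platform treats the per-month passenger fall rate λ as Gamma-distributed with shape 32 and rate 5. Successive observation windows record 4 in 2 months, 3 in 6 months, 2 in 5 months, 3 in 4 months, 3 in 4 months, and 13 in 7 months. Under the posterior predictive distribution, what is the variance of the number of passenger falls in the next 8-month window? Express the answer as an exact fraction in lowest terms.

6560/363

Total count: 4 + 3 + 2 + 3 + 3 + 13 = 28.
Total exposure: 2 + 6 + 5 + 4 + 4 + 7 = 28 months.
Gamma(α, β) with Poisson data over total exposure Σt gives posterior Gamma(α+Σx, β+Σt) = Gamma(60, 33).
The posterior predictive for a window of length T is Negative Binomial with variance T·α'·(β'+T)/β'² = 8·60·41/1089 = 6560/363.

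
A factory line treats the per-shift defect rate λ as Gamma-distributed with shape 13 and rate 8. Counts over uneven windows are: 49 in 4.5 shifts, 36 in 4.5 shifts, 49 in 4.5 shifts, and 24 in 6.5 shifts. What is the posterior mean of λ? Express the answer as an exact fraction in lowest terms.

171/28

Total count: 49 + 36 + 49 + 24 = 158.
Total exposure: 4.5 + 4.5 + 4.5 + 6.5 = 20 shifts.
Posterior: α' = 13 + 158 = 171, β' = 8 + 20 = 28.
Posterior mean = α'/β' = 171/28.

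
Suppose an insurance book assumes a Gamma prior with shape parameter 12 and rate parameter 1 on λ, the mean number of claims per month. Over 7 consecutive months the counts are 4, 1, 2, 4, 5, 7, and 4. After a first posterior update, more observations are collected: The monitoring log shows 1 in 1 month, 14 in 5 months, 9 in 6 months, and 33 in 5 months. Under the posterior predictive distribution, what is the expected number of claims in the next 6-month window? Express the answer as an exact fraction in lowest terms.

576/25

Total count: 4 + 1 + 2 + 4 + 5 + 7 + 4 = 27.
Total exposure: 7 months.
After the first batch: Gamma(12 + 27, 1 + 7) = Gamma(39, 8).
Total count: 1 + 14 + 9 + 33 = 57.
Total exposure: 1 + 5 + 6 + 5 = 17 months.
After the second batch: Gamma(39 + 57, 8 + 17) = Gamma(96, 25).
Predictive mean over a 6-month window = T·E[λ|data] = 6·96/25 = 576/25.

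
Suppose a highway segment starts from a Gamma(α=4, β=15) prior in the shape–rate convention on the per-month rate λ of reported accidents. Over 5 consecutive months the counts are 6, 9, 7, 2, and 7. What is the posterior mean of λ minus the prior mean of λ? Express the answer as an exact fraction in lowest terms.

Total count: 6 + 9 + 7 + 2 + 7 = 31.
Total exposure: 5 months.
By Gamma–Poisson conjugacy, the posterior is Gamma(α + Σx, β + Σt) = Gamma(4 + 31, 15 + 5) = Gamma(35, 20).
Posterior mean = 35/20 = 7/4; prior mean = 4/15 = 4/15. Difference = 7/4 − 4/15 = 89/60.

89/60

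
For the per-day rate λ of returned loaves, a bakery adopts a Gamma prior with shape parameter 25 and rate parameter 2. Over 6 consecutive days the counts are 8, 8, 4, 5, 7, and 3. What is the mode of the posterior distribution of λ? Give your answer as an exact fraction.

Total count: 8 + 8 + 4 + 5 + 7 + 3 = 35.
Total exposure: 6 days.
Gamma(α, β) with Poisson data over total exposure Σt gives posterior Gamma(α+Σx, β+Σt) = Gamma(60, 8).
Posterior mode = (α'−1)/β' = 59/8.

59/8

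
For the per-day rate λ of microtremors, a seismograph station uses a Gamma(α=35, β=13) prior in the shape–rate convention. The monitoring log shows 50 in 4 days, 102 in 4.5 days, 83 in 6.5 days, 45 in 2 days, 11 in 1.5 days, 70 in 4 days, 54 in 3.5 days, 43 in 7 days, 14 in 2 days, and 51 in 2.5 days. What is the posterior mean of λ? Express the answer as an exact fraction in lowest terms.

Total count: 50 + 102 + 83 + 45 + 11 + 70 + 54 + 43 + 14 + 51 = 523.
Total exposure: 4 + 4.5 + 6.5 + 2 + 1.5 + 4 + 3.5 + 7 + 2 + 2.5 = 37.5 days.
By Gamma–Poisson conjugacy, the posterior is Gamma(α + Σx, β + Σt) = Gamma(35 + 523, 13 + 37.5) = Gamma(558, 101/2).
Posterior mean = α'/β' = 558/(101/2) = 1116/101.

1116/101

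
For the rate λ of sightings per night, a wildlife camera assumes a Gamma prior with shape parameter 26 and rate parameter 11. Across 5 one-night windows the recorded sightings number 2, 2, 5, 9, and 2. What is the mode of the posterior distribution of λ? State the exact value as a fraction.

Total count: 2 + 2 + 5 + 9 + 2 = 20.
Total exposure: 5 nights.
Gamma(α, β) with Poisson data over total exposure Σt gives posterior Gamma(α+Σx, β+Σt) = Gamma(46, 16).
Posterior mode = (α'−1)/β' = 45/16.

45/16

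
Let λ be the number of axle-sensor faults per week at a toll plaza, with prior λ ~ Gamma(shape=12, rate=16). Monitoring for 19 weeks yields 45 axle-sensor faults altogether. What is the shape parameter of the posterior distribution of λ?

57

Total count 45 over total exposure 19 weeks.
The Gamma prior is conjugate for the Poisson rate, so λ | data ~ Gamma(12+45, 16+19) = Gamma(57, 35).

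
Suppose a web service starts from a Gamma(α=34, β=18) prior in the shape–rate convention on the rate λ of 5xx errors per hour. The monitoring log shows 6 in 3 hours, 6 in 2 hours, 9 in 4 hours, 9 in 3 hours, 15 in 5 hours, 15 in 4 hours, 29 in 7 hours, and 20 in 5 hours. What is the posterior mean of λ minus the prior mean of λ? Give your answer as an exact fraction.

Total count: 6 + 6 + 9 + 9 + 15 + 15 + 29 + 20 = 109.
Total exposure: 3 + 2 + 4 + 3 + 5 + 4 + 7 + 5 = 33 hours.
The Gamma prior is conjugate for the Poisson rate, so λ | data ~ Gamma(34+109, 18+33) = Gamma(143, 51).
Posterior mean = 143/51 = 143/51; prior mean = 34/18 = 17/9. Difference = 143/51 − 17/9 = 140/153.

140/153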